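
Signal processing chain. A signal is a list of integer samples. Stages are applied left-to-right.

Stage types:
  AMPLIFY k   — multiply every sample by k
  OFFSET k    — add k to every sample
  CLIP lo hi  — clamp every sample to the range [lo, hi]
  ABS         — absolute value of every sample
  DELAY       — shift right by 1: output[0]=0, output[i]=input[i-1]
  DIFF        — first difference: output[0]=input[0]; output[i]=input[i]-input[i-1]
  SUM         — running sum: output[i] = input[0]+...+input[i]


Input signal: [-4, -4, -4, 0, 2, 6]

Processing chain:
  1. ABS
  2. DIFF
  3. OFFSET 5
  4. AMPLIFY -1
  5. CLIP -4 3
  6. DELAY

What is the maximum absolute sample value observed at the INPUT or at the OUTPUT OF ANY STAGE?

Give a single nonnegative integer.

Answer: 9

Derivation:
Input: [-4, -4, -4, 0, 2, 6] (max |s|=6)
Stage 1 (ABS): |-4|=4, |-4|=4, |-4|=4, |0|=0, |2|=2, |6|=6 -> [4, 4, 4, 0, 2, 6] (max |s|=6)
Stage 2 (DIFF): s[0]=4, 4-4=0, 4-4=0, 0-4=-4, 2-0=2, 6-2=4 -> [4, 0, 0, -4, 2, 4] (max |s|=4)
Stage 3 (OFFSET 5): 4+5=9, 0+5=5, 0+5=5, -4+5=1, 2+5=7, 4+5=9 -> [9, 5, 5, 1, 7, 9] (max |s|=9)
Stage 4 (AMPLIFY -1): 9*-1=-9, 5*-1=-5, 5*-1=-5, 1*-1=-1, 7*-1=-7, 9*-1=-9 -> [-9, -5, -5, -1, -7, -9] (max |s|=9)
Stage 5 (CLIP -4 3): clip(-9,-4,3)=-4, clip(-5,-4,3)=-4, clip(-5,-4,3)=-4, clip(-1,-4,3)=-1, clip(-7,-4,3)=-4, clip(-9,-4,3)=-4 -> [-4, -4, -4, -1, -4, -4] (max |s|=4)
Stage 6 (DELAY): [0, -4, -4, -4, -1, -4] = [0, -4, -4, -4, -1, -4] -> [0, -4, -4, -4, -1, -4] (max |s|=4)
Overall max amplitude: 9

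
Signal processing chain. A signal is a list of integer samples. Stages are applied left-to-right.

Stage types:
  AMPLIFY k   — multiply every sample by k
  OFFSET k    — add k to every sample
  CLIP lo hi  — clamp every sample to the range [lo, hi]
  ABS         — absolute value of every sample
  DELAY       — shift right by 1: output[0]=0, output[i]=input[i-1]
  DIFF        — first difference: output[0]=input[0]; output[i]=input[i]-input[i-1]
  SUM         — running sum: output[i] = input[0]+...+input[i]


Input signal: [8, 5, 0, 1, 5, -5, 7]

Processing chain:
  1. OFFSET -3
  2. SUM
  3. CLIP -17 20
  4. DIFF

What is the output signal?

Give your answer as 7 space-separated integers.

Answer: 5 2 -3 -2 2 -8 4

Derivation:
Input: [8, 5, 0, 1, 5, -5, 7]
Stage 1 (OFFSET -3): 8+-3=5, 5+-3=2, 0+-3=-3, 1+-3=-2, 5+-3=2, -5+-3=-8, 7+-3=4 -> [5, 2, -3, -2, 2, -8, 4]
Stage 2 (SUM): sum[0..0]=5, sum[0..1]=7, sum[0..2]=4, sum[0..3]=2, sum[0..4]=4, sum[0..5]=-4, sum[0..6]=0 -> [5, 7, 4, 2, 4, -4, 0]
Stage 3 (CLIP -17 20): clip(5,-17,20)=5, clip(7,-17,20)=7, clip(4,-17,20)=4, clip(2,-17,20)=2, clip(4,-17,20)=4, clip(-4,-17,20)=-4, clip(0,-17,20)=0 -> [5, 7, 4, 2, 4, -4, 0]
Stage 4 (DIFF): s[0]=5, 7-5=2, 4-7=-3, 2-4=-2, 4-2=2, -4-4=-8, 0--4=4 -> [5, 2, -3, -2, 2, -8, 4]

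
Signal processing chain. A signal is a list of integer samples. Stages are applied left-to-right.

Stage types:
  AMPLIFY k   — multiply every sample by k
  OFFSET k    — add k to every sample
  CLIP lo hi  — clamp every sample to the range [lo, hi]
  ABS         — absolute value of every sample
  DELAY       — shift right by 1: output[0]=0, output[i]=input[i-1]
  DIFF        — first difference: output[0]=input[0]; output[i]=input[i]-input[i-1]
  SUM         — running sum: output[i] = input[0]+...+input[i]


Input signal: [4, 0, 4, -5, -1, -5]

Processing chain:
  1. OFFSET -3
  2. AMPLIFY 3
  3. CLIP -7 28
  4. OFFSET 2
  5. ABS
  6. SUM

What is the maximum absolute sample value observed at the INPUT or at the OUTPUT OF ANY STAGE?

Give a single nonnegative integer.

Answer: 30

Derivation:
Input: [4, 0, 4, -5, -1, -5] (max |s|=5)
Stage 1 (OFFSET -3): 4+-3=1, 0+-3=-3, 4+-3=1, -5+-3=-8, -1+-3=-4, -5+-3=-8 -> [1, -3, 1, -8, -4, -8] (max |s|=8)
Stage 2 (AMPLIFY 3): 1*3=3, -3*3=-9, 1*3=3, -8*3=-24, -4*3=-12, -8*3=-24 -> [3, -9, 3, -24, -12, -24] (max |s|=24)
Stage 3 (CLIP -7 28): clip(3,-7,28)=3, clip(-9,-7,28)=-7, clip(3,-7,28)=3, clip(-24,-7,28)=-7, clip(-12,-7,28)=-7, clip(-24,-7,28)=-7 -> [3, -7, 3, -7, -7, -7] (max |s|=7)
Stage 4 (OFFSET 2): 3+2=5, -7+2=-5, 3+2=5, -7+2=-5, -7+2=-5, -7+2=-5 -> [5, -5, 5, -5, -5, -5] (max |s|=5)
Stage 5 (ABS): |5|=5, |-5|=5, |5|=5, |-5|=5, |-5|=5, |-5|=5 -> [5, 5, 5, 5, 5, 5] (max |s|=5)
Stage 6 (SUM): sum[0..0]=5, sum[0..1]=10, sum[0..2]=15, sum[0..3]=20, sum[0..4]=25, sum[0..5]=30 -> [5, 10, 15, 20, 25, 30] (max |s|=30)
Overall max amplitude: 30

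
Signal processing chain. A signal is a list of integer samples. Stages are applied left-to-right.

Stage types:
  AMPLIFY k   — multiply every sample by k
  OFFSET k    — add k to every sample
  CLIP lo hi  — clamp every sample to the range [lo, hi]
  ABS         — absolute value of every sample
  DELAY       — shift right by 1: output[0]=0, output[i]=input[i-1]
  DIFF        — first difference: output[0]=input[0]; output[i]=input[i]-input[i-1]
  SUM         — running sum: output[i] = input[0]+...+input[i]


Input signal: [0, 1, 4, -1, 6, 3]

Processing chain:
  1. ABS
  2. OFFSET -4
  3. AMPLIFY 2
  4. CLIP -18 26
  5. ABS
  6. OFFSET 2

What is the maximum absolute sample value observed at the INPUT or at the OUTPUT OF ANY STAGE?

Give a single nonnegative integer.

Input: [0, 1, 4, -1, 6, 3] (max |s|=6)
Stage 1 (ABS): |0|=0, |1|=1, |4|=4, |-1|=1, |6|=6, |3|=3 -> [0, 1, 4, 1, 6, 3] (max |s|=6)
Stage 2 (OFFSET -4): 0+-4=-4, 1+-4=-3, 4+-4=0, 1+-4=-3, 6+-4=2, 3+-4=-1 -> [-4, -3, 0, -3, 2, -1] (max |s|=4)
Stage 3 (AMPLIFY 2): -4*2=-8, -3*2=-6, 0*2=0, -3*2=-6, 2*2=4, -1*2=-2 -> [-8, -6, 0, -6, 4, -2] (max |s|=8)
Stage 4 (CLIP -18 26): clip(-8,-18,26)=-8, clip(-6,-18,26)=-6, clip(0,-18,26)=0, clip(-6,-18,26)=-6, clip(4,-18,26)=4, clip(-2,-18,26)=-2 -> [-8, -6, 0, -6, 4, -2] (max |s|=8)
Stage 5 (ABS): |-8|=8, |-6|=6, |0|=0, |-6|=6, |4|=4, |-2|=2 -> [8, 6, 0, 6, 4, 2] (max |s|=8)
Stage 6 (OFFSET 2): 8+2=10, 6+2=8, 0+2=2, 6+2=8, 4+2=6, 2+2=4 -> [10, 8, 2, 8, 6, 4] (max |s|=10)
Overall max amplitude: 10

Answer: 10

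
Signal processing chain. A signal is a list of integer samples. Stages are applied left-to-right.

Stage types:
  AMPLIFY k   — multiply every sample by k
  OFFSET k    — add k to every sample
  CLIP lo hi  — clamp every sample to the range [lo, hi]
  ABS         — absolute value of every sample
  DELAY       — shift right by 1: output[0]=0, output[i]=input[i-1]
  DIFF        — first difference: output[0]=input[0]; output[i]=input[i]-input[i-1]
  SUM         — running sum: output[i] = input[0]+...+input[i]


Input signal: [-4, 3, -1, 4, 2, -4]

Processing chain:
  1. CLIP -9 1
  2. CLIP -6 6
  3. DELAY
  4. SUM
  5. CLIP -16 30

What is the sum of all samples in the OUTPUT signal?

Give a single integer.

Input: [-4, 3, -1, 4, 2, -4]
Stage 1 (CLIP -9 1): clip(-4,-9,1)=-4, clip(3,-9,1)=1, clip(-1,-9,1)=-1, clip(4,-9,1)=1, clip(2,-9,1)=1, clip(-4,-9,1)=-4 -> [-4, 1, -1, 1, 1, -4]
Stage 2 (CLIP -6 6): clip(-4,-6,6)=-4, clip(1,-6,6)=1, clip(-1,-6,6)=-1, clip(1,-6,6)=1, clip(1,-6,6)=1, clip(-4,-6,6)=-4 -> [-4, 1, -1, 1, 1, -4]
Stage 3 (DELAY): [0, -4, 1, -1, 1, 1] = [0, -4, 1, -1, 1, 1] -> [0, -4, 1, -1, 1, 1]
Stage 4 (SUM): sum[0..0]=0, sum[0..1]=-4, sum[0..2]=-3, sum[0..3]=-4, sum[0..4]=-3, sum[0..5]=-2 -> [0, -4, -3, -4, -3, -2]
Stage 5 (CLIP -16 30): clip(0,-16,30)=0, clip(-4,-16,30)=-4, clip(-3,-16,30)=-3, clip(-4,-16,30)=-4, clip(-3,-16,30)=-3, clip(-2,-16,30)=-2 -> [0, -4, -3, -4, -3, -2]
Output sum: -16

Answer: -16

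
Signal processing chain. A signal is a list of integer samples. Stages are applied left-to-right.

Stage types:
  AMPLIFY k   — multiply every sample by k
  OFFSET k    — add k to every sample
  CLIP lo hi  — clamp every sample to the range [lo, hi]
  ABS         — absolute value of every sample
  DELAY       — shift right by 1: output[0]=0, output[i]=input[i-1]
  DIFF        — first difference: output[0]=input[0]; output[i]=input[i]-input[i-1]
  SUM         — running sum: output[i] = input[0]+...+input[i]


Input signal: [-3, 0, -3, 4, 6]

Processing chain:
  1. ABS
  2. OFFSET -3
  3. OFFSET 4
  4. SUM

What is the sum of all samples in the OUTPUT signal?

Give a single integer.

Input: [-3, 0, -3, 4, 6]
Stage 1 (ABS): |-3|=3, |0|=0, |-3|=3, |4|=4, |6|=6 -> [3, 0, 3, 4, 6]
Stage 2 (OFFSET -3): 3+-3=0, 0+-3=-3, 3+-3=0, 4+-3=1, 6+-3=3 -> [0, -3, 0, 1, 3]
Stage 3 (OFFSET 4): 0+4=4, -3+4=1, 0+4=4, 1+4=5, 3+4=7 -> [4, 1, 4, 5, 7]
Stage 4 (SUM): sum[0..0]=4, sum[0..1]=5, sum[0..2]=9, sum[0..3]=14, sum[0..4]=21 -> [4, 5, 9, 14, 21]
Output sum: 53

Answer: 53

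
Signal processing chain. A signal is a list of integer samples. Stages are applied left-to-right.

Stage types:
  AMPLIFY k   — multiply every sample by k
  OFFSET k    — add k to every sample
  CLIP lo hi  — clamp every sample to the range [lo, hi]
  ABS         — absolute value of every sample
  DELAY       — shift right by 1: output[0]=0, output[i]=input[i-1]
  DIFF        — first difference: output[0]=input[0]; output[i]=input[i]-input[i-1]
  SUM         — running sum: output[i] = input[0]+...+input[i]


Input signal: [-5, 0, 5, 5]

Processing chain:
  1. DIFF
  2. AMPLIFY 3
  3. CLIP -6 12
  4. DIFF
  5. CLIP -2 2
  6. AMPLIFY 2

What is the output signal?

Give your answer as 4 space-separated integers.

Answer: -4 4 0 -4

Derivation:
Input: [-5, 0, 5, 5]
Stage 1 (DIFF): s[0]=-5, 0--5=5, 5-0=5, 5-5=0 -> [-5, 5, 5, 0]
Stage 2 (AMPLIFY 3): -5*3=-15, 5*3=15, 5*3=15, 0*3=0 -> [-15, 15, 15, 0]
Stage 3 (CLIP -6 12): clip(-15,-6,12)=-6, clip(15,-6,12)=12, clip(15,-6,12)=12, clip(0,-6,12)=0 -> [-6, 12, 12, 0]
Stage 4 (DIFF): s[0]=-6, 12--6=18, 12-12=0, 0-12=-12 -> [-6, 18, 0, -12]
Stage 5 (CLIP -2 2): clip(-6,-2,2)=-2, clip(18,-2,2)=2, clip(0,-2,2)=0, clip(-12,-2,2)=-2 -> [-2, 2, 0, -2]
Stage 6 (AMPLIFY 2): -2*2=-4, 2*2=4, 0*2=0, -2*2=-4 -> [-4, 4, 0, -4]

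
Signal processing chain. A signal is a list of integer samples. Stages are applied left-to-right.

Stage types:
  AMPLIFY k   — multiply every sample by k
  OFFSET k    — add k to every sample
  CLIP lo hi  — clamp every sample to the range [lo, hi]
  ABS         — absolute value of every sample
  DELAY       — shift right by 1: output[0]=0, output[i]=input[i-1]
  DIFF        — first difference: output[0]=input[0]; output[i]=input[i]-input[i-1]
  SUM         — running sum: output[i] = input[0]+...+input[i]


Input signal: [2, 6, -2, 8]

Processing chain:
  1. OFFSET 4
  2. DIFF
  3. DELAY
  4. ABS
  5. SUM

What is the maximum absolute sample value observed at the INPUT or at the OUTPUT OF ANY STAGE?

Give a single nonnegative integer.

Input: [2, 6, -2, 8] (max |s|=8)
Stage 1 (OFFSET 4): 2+4=6, 6+4=10, -2+4=2, 8+4=12 -> [6, 10, 2, 12] (max |s|=12)
Stage 2 (DIFF): s[0]=6, 10-6=4, 2-10=-8, 12-2=10 -> [6, 4, -8, 10] (max |s|=10)
Stage 3 (DELAY): [0, 6, 4, -8] = [0, 6, 4, -8] -> [0, 6, 4, -8] (max |s|=8)
Stage 4 (ABS): |0|=0, |6|=6, |4|=4, |-8|=8 -> [0, 6, 4, 8] (max |s|=8)
Stage 5 (SUM): sum[0..0]=0, sum[0..1]=6, sum[0..2]=10, sum[0..3]=18 -> [0, 6, 10, 18] (max |s|=18)
Overall max amplitude: 18

Answer: 18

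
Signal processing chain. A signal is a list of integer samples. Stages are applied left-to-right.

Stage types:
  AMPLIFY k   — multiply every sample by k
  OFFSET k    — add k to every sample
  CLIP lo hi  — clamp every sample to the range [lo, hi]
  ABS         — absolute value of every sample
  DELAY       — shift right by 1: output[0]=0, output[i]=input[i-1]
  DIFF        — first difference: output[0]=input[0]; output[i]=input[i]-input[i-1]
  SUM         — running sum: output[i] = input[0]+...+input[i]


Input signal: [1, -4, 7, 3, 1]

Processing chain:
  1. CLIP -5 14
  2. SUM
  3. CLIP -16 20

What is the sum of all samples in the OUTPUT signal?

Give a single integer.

Answer: 17

Derivation:
Input: [1, -4, 7, 3, 1]
Stage 1 (CLIP -5 14): clip(1,-5,14)=1, clip(-4,-5,14)=-4, clip(7,-5,14)=7, clip(3,-5,14)=3, clip(1,-5,14)=1 -> [1, -4, 7, 3, 1]
Stage 2 (SUM): sum[0..0]=1, sum[0..1]=-3, sum[0..2]=4, sum[0..3]=7, sum[0..4]=8 -> [1, -3, 4, 7, 8]
Stage 3 (CLIP -16 20): clip(1,-16,20)=1, clip(-3,-16,20)=-3, clip(4,-16,20)=4, clip(7,-16,20)=7, clip(8,-16,20)=8 -> [1, -3, 4, 7, 8]
Output sum: 17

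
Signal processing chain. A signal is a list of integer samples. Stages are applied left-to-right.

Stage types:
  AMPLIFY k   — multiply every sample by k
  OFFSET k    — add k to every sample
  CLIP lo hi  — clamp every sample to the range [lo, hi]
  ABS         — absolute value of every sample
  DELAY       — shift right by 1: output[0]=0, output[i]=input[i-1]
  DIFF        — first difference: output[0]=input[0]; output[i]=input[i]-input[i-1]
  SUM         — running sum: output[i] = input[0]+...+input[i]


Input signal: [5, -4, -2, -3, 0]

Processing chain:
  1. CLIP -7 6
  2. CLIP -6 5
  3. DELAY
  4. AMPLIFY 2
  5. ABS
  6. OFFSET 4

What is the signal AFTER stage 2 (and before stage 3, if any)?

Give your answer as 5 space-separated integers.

Input: [5, -4, -2, -3, 0]
Stage 1 (CLIP -7 6): clip(5,-7,6)=5, clip(-4,-7,6)=-4, clip(-2,-7,6)=-2, clip(-3,-7,6)=-3, clip(0,-7,6)=0 -> [5, -4, -2, -3, 0]
Stage 2 (CLIP -6 5): clip(5,-6,5)=5, clip(-4,-6,5)=-4, clip(-2,-6,5)=-2, clip(-3,-6,5)=-3, clip(0,-6,5)=0 -> [5, -4, -2, -3, 0]

Answer: 5 -4 -2 -3 0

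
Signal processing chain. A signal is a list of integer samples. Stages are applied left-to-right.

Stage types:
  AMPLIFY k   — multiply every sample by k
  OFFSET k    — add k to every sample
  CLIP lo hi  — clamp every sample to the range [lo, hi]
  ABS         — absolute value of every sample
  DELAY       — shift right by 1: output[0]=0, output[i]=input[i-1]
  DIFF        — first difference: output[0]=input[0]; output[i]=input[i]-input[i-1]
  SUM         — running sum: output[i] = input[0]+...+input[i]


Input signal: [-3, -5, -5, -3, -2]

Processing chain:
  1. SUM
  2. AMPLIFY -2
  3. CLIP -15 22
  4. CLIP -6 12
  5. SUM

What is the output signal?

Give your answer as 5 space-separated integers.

Answer: 6 18 30 42 54

Derivation:
Input: [-3, -5, -5, -3, -2]
Stage 1 (SUM): sum[0..0]=-3, sum[0..1]=-8, sum[0..2]=-13, sum[0..3]=-16, sum[0..4]=-18 -> [-3, -8, -13, -16, -18]
Stage 2 (AMPLIFY -2): -3*-2=6, -8*-2=16, -13*-2=26, -16*-2=32, -18*-2=36 -> [6, 16, 26, 32, 36]
Stage 3 (CLIP -15 22): clip(6,-15,22)=6, clip(16,-15,22)=16, clip(26,-15,22)=22, clip(32,-15,22)=22, clip(36,-15,22)=22 -> [6, 16, 22, 22, 22]
Stage 4 (CLIP -6 12): clip(6,-6,12)=6, clip(16,-6,12)=12, clip(22,-6,12)=12, clip(22,-6,12)=12, clip(22,-6,12)=12 -> [6, 12, 12, 12, 12]
Stage 5 (SUM): sum[0..0]=6, sum[0..1]=18, sum[0..2]=30, sum[0..3]=42, sum[0..4]=54 -> [6, 18, 30, 42, 54]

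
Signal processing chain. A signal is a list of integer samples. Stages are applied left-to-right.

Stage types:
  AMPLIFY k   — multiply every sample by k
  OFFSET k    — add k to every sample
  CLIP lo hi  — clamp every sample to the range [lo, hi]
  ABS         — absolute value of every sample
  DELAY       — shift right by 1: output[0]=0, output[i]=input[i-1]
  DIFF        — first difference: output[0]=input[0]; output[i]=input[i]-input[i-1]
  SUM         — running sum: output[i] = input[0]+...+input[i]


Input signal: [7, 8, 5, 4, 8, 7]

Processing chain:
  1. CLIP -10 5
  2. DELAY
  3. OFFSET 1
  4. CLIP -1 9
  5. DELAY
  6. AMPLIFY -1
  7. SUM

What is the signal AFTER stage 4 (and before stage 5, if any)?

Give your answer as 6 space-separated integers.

Answer: 1 6 6 6 5 6

Derivation:
Input: [7, 8, 5, 4, 8, 7]
Stage 1 (CLIP -10 5): clip(7,-10,5)=5, clip(8,-10,5)=5, clip(5,-10,5)=5, clip(4,-10,5)=4, clip(8,-10,5)=5, clip(7,-10,5)=5 -> [5, 5, 5, 4, 5, 5]
Stage 2 (DELAY): [0, 5, 5, 5, 4, 5] = [0, 5, 5, 5, 4, 5] -> [0, 5, 5, 5, 4, 5]
Stage 3 (OFFSET 1): 0+1=1, 5+1=6, 5+1=6, 5+1=6, 4+1=5, 5+1=6 -> [1, 6, 6, 6, 5, 6]
Stage 4 (CLIP -1 9): clip(1,-1,9)=1, clip(6,-1,9)=6, clip(6,-1,9)=6, clip(6,-1,9)=6, clip(5,-1,9)=5, clip(6,-1,9)=6 -> [1, 6, 6, 6, 5, 6]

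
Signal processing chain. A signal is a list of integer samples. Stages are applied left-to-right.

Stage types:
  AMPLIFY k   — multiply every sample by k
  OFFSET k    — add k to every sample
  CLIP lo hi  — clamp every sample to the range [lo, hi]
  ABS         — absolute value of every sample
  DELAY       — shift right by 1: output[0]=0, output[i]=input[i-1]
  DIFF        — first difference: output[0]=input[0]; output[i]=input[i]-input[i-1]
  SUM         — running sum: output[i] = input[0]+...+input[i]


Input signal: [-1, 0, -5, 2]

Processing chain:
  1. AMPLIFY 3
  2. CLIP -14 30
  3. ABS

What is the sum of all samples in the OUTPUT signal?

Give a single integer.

Answer: 23

Derivation:
Input: [-1, 0, -5, 2]
Stage 1 (AMPLIFY 3): -1*3=-3, 0*3=0, -5*3=-15, 2*3=6 -> [-3, 0, -15, 6]
Stage 2 (CLIP -14 30): clip(-3,-14,30)=-3, clip(0,-14,30)=0, clip(-15,-14,30)=-14, clip(6,-14,30)=6 -> [-3, 0, -14, 6]
Stage 3 (ABS): |-3|=3, |0|=0, |-14|=14, |6|=6 -> [3, 0, 14, 6]
Output sum: 23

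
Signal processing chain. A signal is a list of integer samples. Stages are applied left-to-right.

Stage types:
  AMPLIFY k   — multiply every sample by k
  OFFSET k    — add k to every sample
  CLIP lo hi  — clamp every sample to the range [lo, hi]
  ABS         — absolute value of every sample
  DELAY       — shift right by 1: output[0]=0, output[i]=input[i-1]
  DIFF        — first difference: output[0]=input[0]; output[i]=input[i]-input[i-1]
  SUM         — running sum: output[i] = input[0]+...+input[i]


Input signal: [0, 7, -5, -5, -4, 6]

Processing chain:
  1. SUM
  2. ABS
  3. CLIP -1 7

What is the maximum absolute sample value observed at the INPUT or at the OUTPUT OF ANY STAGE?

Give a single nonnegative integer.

Answer: 7

Derivation:
Input: [0, 7, -5, -5, -4, 6] (max |s|=7)
Stage 1 (SUM): sum[0..0]=0, sum[0..1]=7, sum[0..2]=2, sum[0..3]=-3, sum[0..4]=-7, sum[0..5]=-1 -> [0, 7, 2, -3, -7, -1] (max |s|=7)
Stage 2 (ABS): |0|=0, |7|=7, |2|=2, |-3|=3, |-7|=7, |-1|=1 -> [0, 7, 2, 3, 7, 1] (max |s|=7)
Stage 3 (CLIP -1 7): clip(0,-1,7)=0, clip(7,-1,7)=7, clip(2,-1,7)=2, clip(3,-1,7)=3, clip(7,-1,7)=7, clip(1,-1,7)=1 -> [0, 7, 2, 3, 7, 1] (max |s|=7)
Overall max amplitude: 7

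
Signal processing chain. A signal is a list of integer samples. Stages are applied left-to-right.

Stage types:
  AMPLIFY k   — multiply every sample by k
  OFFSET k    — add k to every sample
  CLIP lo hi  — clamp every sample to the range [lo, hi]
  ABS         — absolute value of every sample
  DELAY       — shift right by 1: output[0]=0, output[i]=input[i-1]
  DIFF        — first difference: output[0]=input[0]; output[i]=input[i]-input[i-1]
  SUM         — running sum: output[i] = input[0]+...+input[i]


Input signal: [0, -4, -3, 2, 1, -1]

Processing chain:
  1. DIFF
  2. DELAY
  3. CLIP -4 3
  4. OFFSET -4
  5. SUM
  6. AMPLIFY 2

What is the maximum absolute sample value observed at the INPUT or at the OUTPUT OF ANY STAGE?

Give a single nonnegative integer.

Input: [0, -4, -3, 2, 1, -1] (max |s|=4)
Stage 1 (DIFF): s[0]=0, -4-0=-4, -3--4=1, 2--3=5, 1-2=-1, -1-1=-2 -> [0, -4, 1, 5, -1, -2] (max |s|=5)
Stage 2 (DELAY): [0, 0, -4, 1, 5, -1] = [0, 0, -4, 1, 5, -1] -> [0, 0, -4, 1, 5, -1] (max |s|=5)
Stage 3 (CLIP -4 3): clip(0,-4,3)=0, clip(0,-4,3)=0, clip(-4,-4,3)=-4, clip(1,-4,3)=1, clip(5,-4,3)=3, clip(-1,-4,3)=-1 -> [0, 0, -4, 1, 3, -1] (max |s|=4)
Stage 4 (OFFSET -4): 0+-4=-4, 0+-4=-4, -4+-4=-8, 1+-4=-3, 3+-4=-1, -1+-4=-5 -> [-4, -4, -8, -3, -1, -5] (max |s|=8)
Stage 5 (SUM): sum[0..0]=-4, sum[0..1]=-8, sum[0..2]=-16, sum[0..3]=-19, sum[0..4]=-20, sum[0..5]=-25 -> [-4, -8, -16, -19, -20, -25] (max |s|=25)
Stage 6 (AMPLIFY 2): -4*2=-8, -8*2=-16, -16*2=-32, -19*2=-38, -20*2=-40, -25*2=-50 -> [-8, -16, -32, -38, -40, -50] (max |s|=50)
Overall max amplitude: 50

Answer: 50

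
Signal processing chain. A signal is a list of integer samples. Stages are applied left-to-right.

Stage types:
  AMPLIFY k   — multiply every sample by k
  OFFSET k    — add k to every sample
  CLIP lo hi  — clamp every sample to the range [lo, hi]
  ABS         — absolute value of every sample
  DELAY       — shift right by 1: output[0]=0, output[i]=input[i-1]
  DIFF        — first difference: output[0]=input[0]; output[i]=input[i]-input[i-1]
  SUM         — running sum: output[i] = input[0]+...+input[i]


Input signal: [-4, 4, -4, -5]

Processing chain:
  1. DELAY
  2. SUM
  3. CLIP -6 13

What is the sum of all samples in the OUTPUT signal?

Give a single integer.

Answer: -8

Derivation:
Input: [-4, 4, -4, -5]
Stage 1 (DELAY): [0, -4, 4, -4] = [0, -4, 4, -4] -> [0, -4, 4, -4]
Stage 2 (SUM): sum[0..0]=0, sum[0..1]=-4, sum[0..2]=0, sum[0..3]=-4 -> [0, -4, 0, -4]
Stage 3 (CLIP -6 13): clip(0,-6,13)=0, clip(-4,-6,13)=-4, clip(0,-6,13)=0, clip(-4,-6,13)=-4 -> [0, -4, 0, -4]
Output sum: -8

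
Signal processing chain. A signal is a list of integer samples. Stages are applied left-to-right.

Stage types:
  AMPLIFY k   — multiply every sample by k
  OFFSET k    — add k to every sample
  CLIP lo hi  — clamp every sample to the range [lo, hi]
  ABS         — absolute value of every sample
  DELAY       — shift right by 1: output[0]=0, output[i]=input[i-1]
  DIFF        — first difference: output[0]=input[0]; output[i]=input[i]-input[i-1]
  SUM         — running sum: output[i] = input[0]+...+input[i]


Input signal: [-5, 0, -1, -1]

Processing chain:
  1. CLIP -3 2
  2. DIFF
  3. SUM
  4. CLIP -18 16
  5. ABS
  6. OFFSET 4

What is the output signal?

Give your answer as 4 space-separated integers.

Answer: 7 4 5 5

Derivation:
Input: [-5, 0, -1, -1]
Stage 1 (CLIP -3 2): clip(-5,-3,2)=-3, clip(0,-3,2)=0, clip(-1,-3,2)=-1, clip(-1,-3,2)=-1 -> [-3, 0, -1, -1]
Stage 2 (DIFF): s[0]=-3, 0--3=3, -1-0=-1, -1--1=0 -> [-3, 3, -1, 0]
Stage 3 (SUM): sum[0..0]=-3, sum[0..1]=0, sum[0..2]=-1, sum[0..3]=-1 -> [-3, 0, -1, -1]
Stage 4 (CLIP -18 16): clip(-3,-18,16)=-3, clip(0,-18,16)=0, clip(-1,-18,16)=-1, clip(-1,-18,16)=-1 -> [-3, 0, -1, -1]
Stage 5 (ABS): |-3|=3, |0|=0, |-1|=1, |-1|=1 -> [3, 0, 1, 1]
Stage 6 (OFFSET 4): 3+4=7, 0+4=4, 1+4=5, 1+4=5 -> [7, 4, 5, 5]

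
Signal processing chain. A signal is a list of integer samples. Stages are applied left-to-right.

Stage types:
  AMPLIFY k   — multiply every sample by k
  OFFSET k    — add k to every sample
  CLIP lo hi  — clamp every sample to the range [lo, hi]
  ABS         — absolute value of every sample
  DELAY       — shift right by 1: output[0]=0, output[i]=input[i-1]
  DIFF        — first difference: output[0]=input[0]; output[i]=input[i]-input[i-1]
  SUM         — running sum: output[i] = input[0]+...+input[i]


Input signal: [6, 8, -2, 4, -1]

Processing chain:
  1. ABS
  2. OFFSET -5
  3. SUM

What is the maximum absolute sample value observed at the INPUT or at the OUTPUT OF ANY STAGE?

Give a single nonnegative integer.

Answer: 8

Derivation:
Input: [6, 8, -2, 4, -1] (max |s|=8)
Stage 1 (ABS): |6|=6, |8|=8, |-2|=2, |4|=4, |-1|=1 -> [6, 8, 2, 4, 1] (max |s|=8)
Stage 2 (OFFSET -5): 6+-5=1, 8+-5=3, 2+-5=-3, 4+-5=-1, 1+-5=-4 -> [1, 3, -3, -1, -4] (max |s|=4)
Stage 3 (SUM): sum[0..0]=1, sum[0..1]=4, sum[0..2]=1, sum[0..3]=0, sum[0..4]=-4 -> [1, 4, 1, 0, -4] (max |s|=4)
Overall max amplitude: 8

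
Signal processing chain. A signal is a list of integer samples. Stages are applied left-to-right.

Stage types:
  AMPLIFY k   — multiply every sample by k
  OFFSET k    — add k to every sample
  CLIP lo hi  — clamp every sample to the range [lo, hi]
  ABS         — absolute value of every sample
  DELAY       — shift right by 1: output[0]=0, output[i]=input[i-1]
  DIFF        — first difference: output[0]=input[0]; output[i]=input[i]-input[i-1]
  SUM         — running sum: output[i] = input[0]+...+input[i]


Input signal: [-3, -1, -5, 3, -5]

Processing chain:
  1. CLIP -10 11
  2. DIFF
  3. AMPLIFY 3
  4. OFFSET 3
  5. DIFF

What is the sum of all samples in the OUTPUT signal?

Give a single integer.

Answer: -21

Derivation:
Input: [-3, -1, -5, 3, -5]
Stage 1 (CLIP -10 11): clip(-3,-10,11)=-3, clip(-1,-10,11)=-1, clip(-5,-10,11)=-5, clip(3,-10,11)=3, clip(-5,-10,11)=-5 -> [-3, -1, -5, 3, -5]
Stage 2 (DIFF): s[0]=-3, -1--3=2, -5--1=-4, 3--5=8, -5-3=-8 -> [-3, 2, -4, 8, -8]
Stage 3 (AMPLIFY 3): -3*3=-9, 2*3=6, -4*3=-12, 8*3=24, -8*3=-24 -> [-9, 6, -12, 24, -24]
Stage 4 (OFFSET 3): -9+3=-6, 6+3=9, -12+3=-9, 24+3=27, -24+3=-21 -> [-6, 9, -9, 27, -21]
Stage 5 (DIFF): s[0]=-6, 9--6=15, -9-9=-18, 27--9=36, -21-27=-48 -> [-6, 15, -18, 36, -48]
Output sum: -21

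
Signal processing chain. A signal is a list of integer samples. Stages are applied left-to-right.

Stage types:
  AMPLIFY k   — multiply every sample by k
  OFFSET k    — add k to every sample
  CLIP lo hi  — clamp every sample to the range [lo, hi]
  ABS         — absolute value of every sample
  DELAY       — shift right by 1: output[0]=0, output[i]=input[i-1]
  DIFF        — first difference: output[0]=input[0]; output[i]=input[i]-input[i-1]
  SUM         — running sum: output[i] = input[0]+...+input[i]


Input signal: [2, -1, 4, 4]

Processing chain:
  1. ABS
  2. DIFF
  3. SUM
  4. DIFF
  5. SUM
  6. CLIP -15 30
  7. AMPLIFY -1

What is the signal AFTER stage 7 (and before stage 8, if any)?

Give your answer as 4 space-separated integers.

Input: [2, -1, 4, 4]
Stage 1 (ABS): |2|=2, |-1|=1, |4|=4, |4|=4 -> [2, 1, 4, 4]
Stage 2 (DIFF): s[0]=2, 1-2=-1, 4-1=3, 4-4=0 -> [2, -1, 3, 0]
Stage 3 (SUM): sum[0..0]=2, sum[0..1]=1, sum[0..2]=4, sum[0..3]=4 -> [2, 1, 4, 4]
Stage 4 (DIFF): s[0]=2, 1-2=-1, 4-1=3, 4-4=0 -> [2, -1, 3, 0]
Stage 5 (SUM): sum[0..0]=2, sum[0..1]=1, sum[0..2]=4, sum[0..3]=4 -> [2, 1, 4, 4]
Stage 6 (CLIP -15 30): clip(2,-15,30)=2, clip(1,-15,30)=1, clip(4,-15,30)=4, clip(4,-15,30)=4 -> [2, 1, 4, 4]
Stage 7 (AMPLIFY -1): 2*-1=-2, 1*-1=-1, 4*-1=-4, 4*-1=-4 -> [-2, -1, -4, -4]

Answer: -2 -1 -4 -4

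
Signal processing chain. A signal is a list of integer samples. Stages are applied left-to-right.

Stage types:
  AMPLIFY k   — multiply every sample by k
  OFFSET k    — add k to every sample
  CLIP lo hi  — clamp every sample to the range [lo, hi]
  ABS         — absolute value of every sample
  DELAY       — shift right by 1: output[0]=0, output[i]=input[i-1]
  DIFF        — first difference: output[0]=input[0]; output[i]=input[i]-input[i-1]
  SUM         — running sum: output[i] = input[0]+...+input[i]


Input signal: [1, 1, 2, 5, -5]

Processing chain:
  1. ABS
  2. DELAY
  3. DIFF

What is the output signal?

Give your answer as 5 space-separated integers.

Input: [1, 1, 2, 5, -5]
Stage 1 (ABS): |1|=1, |1|=1, |2|=2, |5|=5, |-5|=5 -> [1, 1, 2, 5, 5]
Stage 2 (DELAY): [0, 1, 1, 2, 5] = [0, 1, 1, 2, 5] -> [0, 1, 1, 2, 5]
Stage 3 (DIFF): s[0]=0, 1-0=1, 1-1=0, 2-1=1, 5-2=3 -> [0, 1, 0, 1, 3]

Answer: 0 1 0 1 3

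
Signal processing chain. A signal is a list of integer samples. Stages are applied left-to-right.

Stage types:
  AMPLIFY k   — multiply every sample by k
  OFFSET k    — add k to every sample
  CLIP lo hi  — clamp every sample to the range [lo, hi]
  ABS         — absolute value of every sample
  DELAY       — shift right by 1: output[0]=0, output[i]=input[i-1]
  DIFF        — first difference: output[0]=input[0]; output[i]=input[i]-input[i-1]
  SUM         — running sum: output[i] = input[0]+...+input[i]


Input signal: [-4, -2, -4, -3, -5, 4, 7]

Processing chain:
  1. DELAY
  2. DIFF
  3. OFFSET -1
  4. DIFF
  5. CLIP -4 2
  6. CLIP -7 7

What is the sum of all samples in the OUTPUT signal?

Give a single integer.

Input: [-4, -2, -4, -3, -5, 4, 7]
Stage 1 (DELAY): [0, -4, -2, -4, -3, -5, 4] = [0, -4, -2, -4, -3, -5, 4] -> [0, -4, -2, -4, -3, -5, 4]
Stage 2 (DIFF): s[0]=0, -4-0=-4, -2--4=2, -4--2=-2, -3--4=1, -5--3=-2, 4--5=9 -> [0, -4, 2, -2, 1, -2, 9]
Stage 3 (OFFSET -1): 0+-1=-1, -4+-1=-5, 2+-1=1, -2+-1=-3, 1+-1=0, -2+-1=-3, 9+-1=8 -> [-1, -5, 1, -3, 0, -3, 8]
Stage 4 (DIFF): s[0]=-1, -5--1=-4, 1--5=6, -3-1=-4, 0--3=3, -3-0=-3, 8--3=11 -> [-1, -4, 6, -4, 3, -3, 11]
Stage 5 (CLIP -4 2): clip(-1,-4,2)=-1, clip(-4,-4,2)=-4, clip(6,-4,2)=2, clip(-4,-4,2)=-4, clip(3,-4,2)=2, clip(-3,-4,2)=-3, clip(11,-4,2)=2 -> [-1, -4, 2, -4, 2, -3, 2]
Stage 6 (CLIP -7 7): clip(-1,-7,7)=-1, clip(-4,-7,7)=-4, clip(2,-7,7)=2, clip(-4,-7,7)=-4, clip(2,-7,7)=2, clip(-3,-7,7)=-3, clip(2,-7,7)=2 -> [-1, -4, 2, -4, 2, -3, 2]
Output sum: -6

Answer: -6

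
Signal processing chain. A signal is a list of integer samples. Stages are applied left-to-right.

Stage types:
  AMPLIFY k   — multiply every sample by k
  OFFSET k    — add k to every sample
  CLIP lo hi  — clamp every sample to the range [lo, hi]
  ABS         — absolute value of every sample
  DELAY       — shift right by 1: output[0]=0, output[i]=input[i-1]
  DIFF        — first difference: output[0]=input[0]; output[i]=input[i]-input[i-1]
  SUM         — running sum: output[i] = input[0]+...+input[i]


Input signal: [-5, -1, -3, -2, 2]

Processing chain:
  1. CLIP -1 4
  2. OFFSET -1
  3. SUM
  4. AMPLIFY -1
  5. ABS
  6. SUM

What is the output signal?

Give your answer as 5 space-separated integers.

Input: [-5, -1, -3, -2, 2]
Stage 1 (CLIP -1 4): clip(-5,-1,4)=-1, clip(-1,-1,4)=-1, clip(-3,-1,4)=-1, clip(-2,-1,4)=-1, clip(2,-1,4)=2 -> [-1, -1, -1, -1, 2]
Stage 2 (OFFSET -1): -1+-1=-2, -1+-1=-2, -1+-1=-2, -1+-1=-2, 2+-1=1 -> [-2, -2, -2, -2, 1]
Stage 3 (SUM): sum[0..0]=-2, sum[0..1]=-4, sum[0..2]=-6, sum[0..3]=-8, sum[0..4]=-7 -> [-2, -4, -6, -8, -7]
Stage 4 (AMPLIFY -1): -2*-1=2, -4*-1=4, -6*-1=6, -8*-1=8, -7*-1=7 -> [2, 4, 6, 8, 7]
Stage 5 (ABS): |2|=2, |4|=4, |6|=6, |8|=8, |7|=7 -> [2, 4, 6, 8, 7]
Stage 6 (SUM): sum[0..0]=2, sum[0..1]=6, sum[0..2]=12, sum[0..3]=20, sum[0..4]=27 -> [2, 6, 12, 20, 27]

Answer: 2 6 12 20 27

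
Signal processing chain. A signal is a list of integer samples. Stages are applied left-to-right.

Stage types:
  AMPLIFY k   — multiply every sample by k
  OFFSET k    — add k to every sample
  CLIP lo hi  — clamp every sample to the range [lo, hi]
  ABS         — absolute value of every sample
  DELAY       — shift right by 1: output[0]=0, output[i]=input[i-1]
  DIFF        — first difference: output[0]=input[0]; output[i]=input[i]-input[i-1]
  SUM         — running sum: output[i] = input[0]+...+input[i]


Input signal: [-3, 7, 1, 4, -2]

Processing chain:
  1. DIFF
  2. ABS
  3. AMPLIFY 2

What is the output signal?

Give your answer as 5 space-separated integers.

Input: [-3, 7, 1, 4, -2]
Stage 1 (DIFF): s[0]=-3, 7--3=10, 1-7=-6, 4-1=3, -2-4=-6 -> [-3, 10, -6, 3, -6]
Stage 2 (ABS): |-3|=3, |10|=10, |-6|=6, |3|=3, |-6|=6 -> [3, 10, 6, 3, 6]
Stage 3 (AMPLIFY 2): 3*2=6, 10*2=20, 6*2=12, 3*2=6, 6*2=12 -> [6, 20, 12, 6, 12]

Answer: 6 20 12 6 12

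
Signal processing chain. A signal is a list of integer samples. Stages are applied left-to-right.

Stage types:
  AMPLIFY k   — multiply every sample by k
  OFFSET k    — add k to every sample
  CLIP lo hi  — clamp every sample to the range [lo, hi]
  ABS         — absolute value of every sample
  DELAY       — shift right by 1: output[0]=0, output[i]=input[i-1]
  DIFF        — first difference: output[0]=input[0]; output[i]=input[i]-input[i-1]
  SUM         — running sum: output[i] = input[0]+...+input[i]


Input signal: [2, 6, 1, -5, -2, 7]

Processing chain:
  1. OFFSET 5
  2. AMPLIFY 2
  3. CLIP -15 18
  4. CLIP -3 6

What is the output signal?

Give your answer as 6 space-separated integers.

Input: [2, 6, 1, -5, -2, 7]
Stage 1 (OFFSET 5): 2+5=7, 6+5=11, 1+5=6, -5+5=0, -2+5=3, 7+5=12 -> [7, 11, 6, 0, 3, 12]
Stage 2 (AMPLIFY 2): 7*2=14, 11*2=22, 6*2=12, 0*2=0, 3*2=6, 12*2=24 -> [14, 22, 12, 0, 6, 24]
Stage 3 (CLIP -15 18): clip(14,-15,18)=14, clip(22,-15,18)=18, clip(12,-15,18)=12, clip(0,-15,18)=0, clip(6,-15,18)=6, clip(24,-15,18)=18 -> [14, 18, 12, 0, 6, 18]
Stage 4 (CLIP -3 6): clip(14,-3,6)=6, clip(18,-3,6)=6, clip(12,-3,6)=6, clip(0,-3,6)=0, clip(6,-3,6)=6, clip(18,-3,6)=6 -> [6, 6, 6, 0, 6, 6]

Answer: 6 6 6 0 6 6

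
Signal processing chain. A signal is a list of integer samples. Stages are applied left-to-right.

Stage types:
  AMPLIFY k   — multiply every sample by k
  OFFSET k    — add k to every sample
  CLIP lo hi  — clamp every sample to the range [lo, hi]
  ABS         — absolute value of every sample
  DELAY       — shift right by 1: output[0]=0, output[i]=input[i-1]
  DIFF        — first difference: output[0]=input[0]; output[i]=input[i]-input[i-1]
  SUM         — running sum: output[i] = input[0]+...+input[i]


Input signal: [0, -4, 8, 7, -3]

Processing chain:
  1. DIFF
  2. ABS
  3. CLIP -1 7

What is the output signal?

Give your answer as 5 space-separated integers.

Input: [0, -4, 8, 7, -3]
Stage 1 (DIFF): s[0]=0, -4-0=-4, 8--4=12, 7-8=-1, -3-7=-10 -> [0, -4, 12, -1, -10]
Stage 2 (ABS): |0|=0, |-4|=4, |12|=12, |-1|=1, |-10|=10 -> [0, 4, 12, 1, 10]
Stage 3 (CLIP -1 7): clip(0,-1,7)=0, clip(4,-1,7)=4, clip(12,-1,7)=7, clip(1,-1,7)=1, clip(10,-1,7)=7 -> [0, 4, 7, 1, 7]

Answer: 0 4 7 1 7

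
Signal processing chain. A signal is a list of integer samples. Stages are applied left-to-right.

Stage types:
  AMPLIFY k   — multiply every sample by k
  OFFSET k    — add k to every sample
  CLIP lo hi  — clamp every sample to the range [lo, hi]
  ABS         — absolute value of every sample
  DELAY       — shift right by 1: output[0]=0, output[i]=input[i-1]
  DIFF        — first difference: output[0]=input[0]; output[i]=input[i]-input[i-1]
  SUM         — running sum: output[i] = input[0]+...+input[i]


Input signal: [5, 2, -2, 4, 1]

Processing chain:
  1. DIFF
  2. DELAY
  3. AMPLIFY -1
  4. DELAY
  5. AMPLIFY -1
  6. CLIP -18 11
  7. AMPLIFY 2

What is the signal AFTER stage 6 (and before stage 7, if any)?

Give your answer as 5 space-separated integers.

Answer: 0 0 5 -3 -4

Derivation:
Input: [5, 2, -2, 4, 1]
Stage 1 (DIFF): s[0]=5, 2-5=-3, -2-2=-4, 4--2=6, 1-4=-3 -> [5, -3, -4, 6, -3]
Stage 2 (DELAY): [0, 5, -3, -4, 6] = [0, 5, -3, -4, 6] -> [0, 5, -3, -4, 6]
Stage 3 (AMPLIFY -1): 0*-1=0, 5*-1=-5, -3*-1=3, -4*-1=4, 6*-1=-6 -> [0, -5, 3, 4, -6]
Stage 4 (DELAY): [0, 0, -5, 3, 4] = [0, 0, -5, 3, 4] -> [0, 0, -5, 3, 4]
Stage 5 (AMPLIFY -1): 0*-1=0, 0*-1=0, -5*-1=5, 3*-1=-3, 4*-1=-4 -> [0, 0, 5, -3, -4]
Stage 6 (CLIP -18 11): clip(0,-18,11)=0, clip(0,-18,11)=0, clip(5,-18,11)=5, clip(-3,-18,11)=-3, clip(-4,-18,11)=-4 -> [0, 0, 5, -3, -4]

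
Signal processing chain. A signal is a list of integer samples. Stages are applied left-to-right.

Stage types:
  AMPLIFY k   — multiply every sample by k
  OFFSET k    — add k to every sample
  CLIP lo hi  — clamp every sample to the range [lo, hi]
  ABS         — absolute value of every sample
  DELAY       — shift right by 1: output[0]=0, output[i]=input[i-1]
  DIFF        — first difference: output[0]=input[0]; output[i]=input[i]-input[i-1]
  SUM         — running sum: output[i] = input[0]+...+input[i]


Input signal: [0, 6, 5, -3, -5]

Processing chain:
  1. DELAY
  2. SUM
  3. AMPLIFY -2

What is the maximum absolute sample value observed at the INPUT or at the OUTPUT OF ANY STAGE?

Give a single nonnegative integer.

Input: [0, 6, 5, -3, -5] (max |s|=6)
Stage 1 (DELAY): [0, 0, 6, 5, -3] = [0, 0, 6, 5, -3] -> [0, 0, 6, 5, -3] (max |s|=6)
Stage 2 (SUM): sum[0..0]=0, sum[0..1]=0, sum[0..2]=6, sum[0..3]=11, sum[0..4]=8 -> [0, 0, 6, 11, 8] (max |s|=11)
Stage 3 (AMPLIFY -2): 0*-2=0, 0*-2=0, 6*-2=-12, 11*-2=-22, 8*-2=-16 -> [0, 0, -12, -22, -16] (max |s|=22)
Overall max amplitude: 22

Answer: 22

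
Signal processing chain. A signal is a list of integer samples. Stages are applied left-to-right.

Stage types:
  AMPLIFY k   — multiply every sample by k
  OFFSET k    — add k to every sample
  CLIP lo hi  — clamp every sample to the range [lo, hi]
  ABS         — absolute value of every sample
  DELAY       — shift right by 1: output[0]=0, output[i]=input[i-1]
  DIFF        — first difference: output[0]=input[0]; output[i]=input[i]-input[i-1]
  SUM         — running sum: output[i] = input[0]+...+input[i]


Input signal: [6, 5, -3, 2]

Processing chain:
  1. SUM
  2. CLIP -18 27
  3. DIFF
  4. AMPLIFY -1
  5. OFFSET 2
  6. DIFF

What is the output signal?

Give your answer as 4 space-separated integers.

Input: [6, 5, -3, 2]
Stage 1 (SUM): sum[0..0]=6, sum[0..1]=11, sum[0..2]=8, sum[0..3]=10 -> [6, 11, 8, 10]
Stage 2 (CLIP -18 27): clip(6,-18,27)=6, clip(11,-18,27)=11, clip(8,-18,27)=8, clip(10,-18,27)=10 -> [6, 11, 8, 10]
Stage 3 (DIFF): s[0]=6, 11-6=5, 8-11=-3, 10-8=2 -> [6, 5, -3, 2]
Stage 4 (AMPLIFY -1): 6*-1=-6, 5*-1=-5, -3*-1=3, 2*-1=-2 -> [-6, -5, 3, -2]
Stage 5 (OFFSET 2): -6+2=-4, -5+2=-3, 3+2=5, -2+2=0 -> [-4, -3, 5, 0]
Stage 6 (DIFF): s[0]=-4, -3--4=1, 5--3=8, 0-5=-5 -> [-4, 1, 8, -5]

Answer: -4 1 8 -5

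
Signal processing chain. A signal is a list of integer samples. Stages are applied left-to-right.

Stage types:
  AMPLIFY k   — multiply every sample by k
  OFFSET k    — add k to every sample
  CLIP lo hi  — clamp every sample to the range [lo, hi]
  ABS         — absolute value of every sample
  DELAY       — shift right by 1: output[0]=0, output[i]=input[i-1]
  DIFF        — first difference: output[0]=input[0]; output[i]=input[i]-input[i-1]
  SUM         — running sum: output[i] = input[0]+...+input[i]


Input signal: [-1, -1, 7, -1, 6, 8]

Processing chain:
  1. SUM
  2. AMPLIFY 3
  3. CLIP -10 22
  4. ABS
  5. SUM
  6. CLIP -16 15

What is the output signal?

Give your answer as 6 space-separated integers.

Input: [-1, -1, 7, -1, 6, 8]
Stage 1 (SUM): sum[0..0]=-1, sum[0..1]=-2, sum[0..2]=5, sum[0..3]=4, sum[0..4]=10, sum[0..5]=18 -> [-1, -2, 5, 4, 10, 18]
Stage 2 (AMPLIFY 3): -1*3=-3, -2*3=-6, 5*3=15, 4*3=12, 10*3=30, 18*3=54 -> [-3, -6, 15, 12, 30, 54]
Stage 3 (CLIP -10 22): clip(-3,-10,22)=-3, clip(-6,-10,22)=-6, clip(15,-10,22)=15, clip(12,-10,22)=12, clip(30,-10,22)=22, clip(54,-10,22)=22 -> [-3, -6, 15, 12, 22, 22]
Stage 4 (ABS): |-3|=3, |-6|=6, |15|=15, |12|=12, |22|=22, |22|=22 -> [3, 6, 15, 12, 22, 22]
Stage 5 (SUM): sum[0..0]=3, sum[0..1]=9, sum[0..2]=24, sum[0..3]=36, sum[0..4]=58, sum[0..5]=80 -> [3, 9, 24, 36, 58, 80]
Stage 6 (CLIP -16 15): clip(3,-16,15)=3, clip(9,-16,15)=9, clip(24,-16,15)=15, clip(36,-16,15)=15, clip(58,-16,15)=15, clip(80,-16,15)=15 -> [3, 9, 15, 15, 15, 15]

Answer: 3 9 15 15 15 15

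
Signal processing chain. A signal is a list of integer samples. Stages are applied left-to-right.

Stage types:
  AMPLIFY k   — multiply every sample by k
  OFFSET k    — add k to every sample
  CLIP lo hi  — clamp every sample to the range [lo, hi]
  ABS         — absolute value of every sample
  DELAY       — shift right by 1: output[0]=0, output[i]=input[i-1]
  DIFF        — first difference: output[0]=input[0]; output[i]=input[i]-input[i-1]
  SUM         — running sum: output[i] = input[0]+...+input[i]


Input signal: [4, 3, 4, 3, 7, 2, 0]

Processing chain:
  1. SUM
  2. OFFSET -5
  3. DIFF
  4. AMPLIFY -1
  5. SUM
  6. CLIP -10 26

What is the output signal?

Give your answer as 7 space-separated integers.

Answer: 1 -2 -6 -9 -10 -10 -10

Derivation:
Input: [4, 3, 4, 3, 7, 2, 0]
Stage 1 (SUM): sum[0..0]=4, sum[0..1]=7, sum[0..2]=11, sum[0..3]=14, sum[0..4]=21, sum[0..5]=23, sum[0..6]=23 -> [4, 7, 11, 14, 21, 23, 23]
Stage 2 (OFFSET -5): 4+-5=-1, 7+-5=2, 11+-5=6, 14+-5=9, 21+-5=16, 23+-5=18, 23+-5=18 -> [-1, 2, 6, 9, 16, 18, 18]
Stage 3 (DIFF): s[0]=-1, 2--1=3, 6-2=4, 9-6=3, 16-9=7, 18-16=2, 18-18=0 -> [-1, 3, 4, 3, 7, 2, 0]
Stage 4 (AMPLIFY -1): -1*-1=1, 3*-1=-3, 4*-1=-4, 3*-1=-3, 7*-1=-7, 2*-1=-2, 0*-1=0 -> [1, -3, -4, -3, -7, -2, 0]
Stage 5 (SUM): sum[0..0]=1, sum[0..1]=-2, sum[0..2]=-6, sum[0..3]=-9, sum[0..4]=-16, sum[0..5]=-18, sum[0..6]=-18 -> [1, -2, -6, -9, -16, -18, -18]
Stage 6 (CLIP -10 26): clip(1,-10,26)=1, clip(-2,-10,26)=-2, clip(-6,-10,26)=-6, clip(-9,-10,26)=-9, clip(-16,-10,26)=-10, clip(-18,-10,26)=-10, clip(-18,-10,26)=-10 -> [1, -2, -6, -9, -10, -10, -10]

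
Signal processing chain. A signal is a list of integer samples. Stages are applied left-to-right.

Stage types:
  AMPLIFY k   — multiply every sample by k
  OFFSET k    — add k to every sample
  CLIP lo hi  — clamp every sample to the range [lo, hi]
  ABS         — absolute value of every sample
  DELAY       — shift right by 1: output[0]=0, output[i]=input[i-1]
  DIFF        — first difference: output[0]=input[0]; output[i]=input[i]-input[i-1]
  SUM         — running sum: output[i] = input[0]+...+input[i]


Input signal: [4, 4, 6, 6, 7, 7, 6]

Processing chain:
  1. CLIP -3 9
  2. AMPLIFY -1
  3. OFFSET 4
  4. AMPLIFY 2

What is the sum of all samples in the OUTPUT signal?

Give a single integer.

Input: [4, 4, 6, 6, 7, 7, 6]
Stage 1 (CLIP -3 9): clip(4,-3,9)=4, clip(4,-3,9)=4, clip(6,-3,9)=6, clip(6,-3,9)=6, clip(7,-3,9)=7, clip(7,-3,9)=7, clip(6,-3,9)=6 -> [4, 4, 6, 6, 7, 7, 6]
Stage 2 (AMPLIFY -1): 4*-1=-4, 4*-1=-4, 6*-1=-6, 6*-1=-6, 7*-1=-7, 7*-1=-7, 6*-1=-6 -> [-4, -4, -6, -6, -7, -7, -6]
Stage 3 (OFFSET 4): -4+4=0, -4+4=0, -6+4=-2, -6+4=-2, -7+4=-3, -7+4=-3, -6+4=-2 -> [0, 0, -2, -2, -3, -3, -2]
Stage 4 (AMPLIFY 2): 0*2=0, 0*2=0, -2*2=-4, -2*2=-4, -3*2=-6, -3*2=-6, -2*2=-4 -> [0, 0, -4, -4, -6, -6, -4]
Output sum: -24

Answer: -24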